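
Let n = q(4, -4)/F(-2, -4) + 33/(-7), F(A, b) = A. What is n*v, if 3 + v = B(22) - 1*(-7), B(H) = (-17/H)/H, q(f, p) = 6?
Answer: -51813/1694 ≈ -30.586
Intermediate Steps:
B(H) = -17/H²
v = 1919/484 (v = -3 + (-17/22² - 1*(-7)) = -3 + (-17*1/484 + 7) = -3 + (-17/484 + 7) = -3 + 3371/484 = 1919/484 ≈ 3.9649)
n = -54/7 (n = 6/(-2) + 33/(-7) = 6*(-½) + 33*(-⅐) = -3 - 33/7 = -54/7 ≈ -7.7143)
n*v = -54/7*1919/484 = -51813/1694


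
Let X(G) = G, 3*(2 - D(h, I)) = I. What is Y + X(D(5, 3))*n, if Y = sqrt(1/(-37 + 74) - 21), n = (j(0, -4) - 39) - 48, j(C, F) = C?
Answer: -87 + 2*I*sqrt(7178)/37 ≈ -87.0 + 4.5796*I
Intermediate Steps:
D(h, I) = 2 - I/3
n = -87 (n = (0 - 39) - 48 = -39 - 48 = -87)
Y = 2*I*sqrt(7178)/37 (Y = sqrt(1/37 - 21) = sqrt(-776/37) = 2*I*sqrt(7178)/37 ≈ 4.5796*I)
Y + X(D(5, 3))*n = 2*I*sqrt(7178)/37 + (2 - 1/3*3)*(-87) = 2*I*sqrt(7178)/37 + (2 - 1)*(-87) = 2*I*sqrt(7178)/37 + 1*(-87) = 2*I*sqrt(7178)/37 - 87 = -87 + 2*I*sqrt(7178)/37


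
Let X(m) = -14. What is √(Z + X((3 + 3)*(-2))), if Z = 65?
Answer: √51 ≈ 7.1414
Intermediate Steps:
√(Z + X((3 + 3)*(-2))) = √(65 - 14) = √51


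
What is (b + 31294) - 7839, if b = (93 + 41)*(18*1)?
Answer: 25867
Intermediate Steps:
b = 2412 (b = 134*18 = 2412)
(b + 31294) - 7839 = (2412 + 31294) - 7839 = 33706 - 7839 = 25867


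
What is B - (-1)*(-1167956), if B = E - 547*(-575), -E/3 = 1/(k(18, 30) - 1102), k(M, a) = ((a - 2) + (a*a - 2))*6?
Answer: -3801181677/4454 ≈ -8.5343e+5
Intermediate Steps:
k(M, a) = -24 + 6*a + 6*a² (k(M, a) = ((-2 + a) + (a² - 2))*6 = ((-2 + a) + (-2 + a²))*6 = (-4 + a + a²)*6 = -24 + 6*a + 6*a²)
E = -3/4454 (E = -3/((-24 + 6*30 + 6*30²) - 1102) = -3/((-24 + 180 + 6*900) - 1102) = -3/((-24 + 180 + 5400) - 1102) = -3/(5556 - 1102) = -3/4454 ≈ -0.00067355)
B = 1400894347/4454 (B = -3/4454 - 547*(-575) = -3/4454 + 314525 = 1400894347/4454 ≈ 3.1453e+5)
B - (-1)*(-1167956) = 1400894347/4454 - (-1)*(-1167956) = 1400894347/4454 - 1*1167956 = 1400894347/4454 - 1167956 = -3801181677/4454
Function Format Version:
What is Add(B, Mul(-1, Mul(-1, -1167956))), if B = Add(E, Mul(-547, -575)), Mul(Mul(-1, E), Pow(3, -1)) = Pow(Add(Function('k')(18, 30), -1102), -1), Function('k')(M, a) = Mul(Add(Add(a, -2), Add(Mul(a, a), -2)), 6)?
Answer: Rational(-3801181677, 4454) ≈ -8.5343e+5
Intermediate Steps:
Function('k')(M, a) = Add(-24, Mul(6, a), Mul(6, Pow(a, 2))) (Function('k')(M, a) = Mul(Add(Add(-2, a), Add(Pow(a, 2), -2)), 6) = Mul(Add(Add(-2, a), Add(-2, Pow(a, 2))), 6) = Mul(Add(-4, a, Pow(a, 2)), 6) = Add(-24, Mul(6, a), Mul(6, Pow(a, 2))))
E = Rational(-3, 4454) (E = Mul(-3, Pow(Add(Add(-24, Mul(6, 30), Mul(6, Pow(30, 2))), -1102), -1)) = Mul(-3, Pow(Add(Add(-24, 180, Mul(6, 900)), -1102), -1)) = Mul(-3, Pow(Add(Add(-24, 180, 5400), -1102), -1)) = Mul(-3, Pow(Add(5556, -1102), -1)) = Mul(-3, Pow(4454, -1)) = Mul(-3, Rational(1, 4454)) = Rational(-3, 4454) ≈ -0.00067355)
B = Rational(1400894347, 4454) (B = Add(Rational(-3, 4454), Mul(-547, -575)) = Add(Rational(-3, 4454), 314525) = Rational(1400894347, 4454) ≈ 3.1453e+5)
Add(B, Mul(-1, Mul(-1, -1167956))) = Add(Rational(1400894347, 4454), Mul(-1, Mul(-1, -1167956))) = Add(Rational(1400894347, 4454), Mul(-1, 1167956)) = Add(Rational(1400894347, 4454), -1167956) = Rational(-3801181677, 4454)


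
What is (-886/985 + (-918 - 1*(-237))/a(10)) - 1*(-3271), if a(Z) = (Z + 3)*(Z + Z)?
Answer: 167360391/51220 ≈ 3267.5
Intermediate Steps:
a(Z) = 2*Z*(3 + Z) (a(Z) = (3 + Z)*(2*Z) = 2*Z*(3 + Z))
(-886/985 + (-918 - 1*(-237))/a(10)) - 1*(-3271) = (-886/985 + (-918 - 1*(-237))/((2*10*(3 + 10)))) - 1*(-3271) = (-886*1/985 + (-918 + 237)/((2*10*13))) + 3271 = (-886/985 - 681/260) + 3271 = -180229/51220 + 3271 = 167360391/51220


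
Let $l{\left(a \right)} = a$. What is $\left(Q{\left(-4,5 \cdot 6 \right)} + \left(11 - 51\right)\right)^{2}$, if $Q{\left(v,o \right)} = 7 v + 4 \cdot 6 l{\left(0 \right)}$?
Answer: $4624$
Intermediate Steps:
$Q{\left(v,o \right)} = 7 v$ ($Q{\left(v,o \right)} = 7 v + 4 \cdot 6 \cdot 0 = 7 v + 24 \cdot 0 = 7 v + 0 = 7 v$)
$\left(Q{\left(-4,5 \cdot 6 \right)} + \left(11 - 51\right)\right)^{2} = \left(7 \left(-4\right) + \left(11 - 51\right)\right)^{2} = \left(-28 + \left(11 - 51\right)\right)^{2} = \left(-28 - 40\right)^{2} = \left(-68\right)^{2} = 4624$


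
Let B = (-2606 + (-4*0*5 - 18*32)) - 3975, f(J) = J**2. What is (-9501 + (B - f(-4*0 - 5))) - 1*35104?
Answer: -51787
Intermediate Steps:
B = -7157 (B = (-2606 + (0*5 - 576)) - 3975 = (-2606 + (0 - 576)) - 3975 = (-2606 - 576) - 3975 = -3182 - 3975 = -7157)
(-9501 + (B - f(-4*0 - 5))) - 1*35104 = (-9501 + (-7157 - (-4*0 - 5)**2)) - 1*35104 = (-9501 + (-7157 - (0 - 5)**2)) - 35104 = (-9501 + (-7157 - 1*(-5)**2)) - 35104 = (-9501 + (-7157 - 1*25)) - 35104 = (-9501 + (-7157 - 25)) - 35104 = (-9501 - 7182) - 35104 = -16683 - 35104 = -51787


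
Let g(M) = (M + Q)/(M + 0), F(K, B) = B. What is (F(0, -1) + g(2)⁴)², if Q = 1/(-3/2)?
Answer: 4225/6561 ≈ 0.64396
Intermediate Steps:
Q = -⅔ (Q = 1/(-3*½) = 1/(-3/2) = -⅔ ≈ -0.66667)
g(M) = (-⅔ + M)/M (g(M) = (M - ⅔)/(M + 0) = (-⅔ + M)/M)
(F(0, -1) + g(2)⁴)² = (-1 + ((-⅔ + 2)/2)⁴)² = (-1 + ((½)*(4/3))⁴)² = (-1 + (⅔)⁴)² = (-1 + 16/81)² = (-65/81)² = 4225/6561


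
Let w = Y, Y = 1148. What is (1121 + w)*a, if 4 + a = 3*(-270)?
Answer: -1846966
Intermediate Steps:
w = 1148
a = -814 (a = -4 + 3*(-270) = -4 - 810 = -814)
(1121 + w)*a = (1121 + 1148)*(-814) = 2269*(-814) = -1846966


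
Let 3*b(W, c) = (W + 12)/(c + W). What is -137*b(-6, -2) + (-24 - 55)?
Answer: -179/4 ≈ -44.750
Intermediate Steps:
b(W, c) = (12 + W)/(3*(W + c)) (b(W, c) = ((W + 12)/(c + W))/3 = ((12 + W)/(W + c))/3 = (12 + W)/(3*(W + c)))
-137*b(-6, -2) + (-24 - 55) = -137*(4 + (1/3)*(-6))/(-6 - 2) + (-24 - 55) = -137*(4 - 2)/(-8) - 79 = -(-137)*2/8 - 79 = -137*(-1/4) - 79 = 137/4 - 79 = -179/4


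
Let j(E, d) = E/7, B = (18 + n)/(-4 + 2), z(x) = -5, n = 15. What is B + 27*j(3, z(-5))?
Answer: -69/14 ≈ -4.9286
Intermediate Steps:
B = -33/2 (B = (18 + 15)/(-4 + 2) = 33/(-2) = 33*(-1/2) = -33/2 ≈ -16.500)
j(E, d) = E/7 (j(E, d) = E*(1/7) = E/7)
B + 27*j(3, z(-5)) = -33/2 + 27*((1/7)*3) = -33/2 + 27*(3/7) = -33/2 + 81/7 = -69/14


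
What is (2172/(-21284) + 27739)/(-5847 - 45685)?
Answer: -36899669/68550443 ≈ -0.53829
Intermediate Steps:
(2172/(-21284) + 27739)/(-5847 - 45685) = (2172*(-1/21284) + 27739)/(-51532) = (-543/5321 + 27739)*(-1/51532) = (147598676/5321)*(-1/51532) = -36899669/68550443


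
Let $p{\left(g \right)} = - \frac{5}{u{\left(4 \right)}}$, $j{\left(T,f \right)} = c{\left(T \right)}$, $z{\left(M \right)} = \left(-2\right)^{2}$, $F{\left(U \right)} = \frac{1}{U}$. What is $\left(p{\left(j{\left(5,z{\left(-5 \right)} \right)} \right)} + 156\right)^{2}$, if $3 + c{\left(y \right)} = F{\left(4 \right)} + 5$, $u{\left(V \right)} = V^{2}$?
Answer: $\frac{6205081}{256} \approx 24239.0$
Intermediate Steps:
$z{\left(M \right)} = 4$
$c{\left(y \right)} = \frac{9}{4}$ ($c{\left(y \right)} = -3 + \left(\frac{1}{4} + 5\right) = -3 + \frac{21}{4} = \frac{9}{4}$)
$j{\left(T,f \right)} = \frac{9}{4}$
$p{\left(g \right)} = - \frac{5}{16}$ ($p{\left(g \right)} = - \frac{5}{4^{2}} = - \frac{5}{16}$)
$\left(p{\left(j{\left(5,z{\left(-5 \right)} \right)} \right)} + 156\right)^{2} = \left(- \frac{5}{16} + 156\right)^{2} = \left(\frac{2491}{16}\right)^{2} = \frac{6205081}{256}$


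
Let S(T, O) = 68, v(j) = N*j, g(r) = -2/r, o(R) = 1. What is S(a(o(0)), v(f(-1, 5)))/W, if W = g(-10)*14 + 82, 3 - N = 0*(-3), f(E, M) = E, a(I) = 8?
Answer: 85/106 ≈ 0.80189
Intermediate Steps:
N = 3 (N = 3 - 0*(-3) = 3 - 1*0 = 3 + 0 = 3)
v(j) = 3*j
W = 424/5 (W = -2/(-10)*14 + 82 = -2*(-⅒)*14 + 82 = (⅕)*14 + 82 = 14/5 + 82 = 424/5 ≈ 84.800)
S(a(o(0)), v(f(-1, 5)))/W = 68/(424/5) = 68*(5/424) = 85/106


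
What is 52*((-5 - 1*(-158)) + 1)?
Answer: 8008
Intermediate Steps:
52*((-5 - 1*(-158)) + 1) = 52*((-5 + 158) + 1) = 52*(153 + 1) = 52*154 = 8008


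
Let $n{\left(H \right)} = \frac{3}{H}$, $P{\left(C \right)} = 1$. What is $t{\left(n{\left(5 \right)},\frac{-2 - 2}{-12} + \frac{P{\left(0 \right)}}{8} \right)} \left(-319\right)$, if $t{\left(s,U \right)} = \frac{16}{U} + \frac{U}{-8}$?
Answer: $- \frac{2134603}{192} \approx -11118.0$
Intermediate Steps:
$t{\left(s,U \right)} = \frac{16}{U} - \frac{U}{8}$ ($t{\left(s,U \right)} = \frac{16}{U} + U \left(- \frac{1}{8}\right) = \frac{16}{U} - \frac{U}{8}$)
$t{\left(n{\left(5 \right)},\frac{-2 - 2}{-12} + \frac{P{\left(0 \right)}}{8} \right)} \left(-319\right) = \left(\frac{16}{\frac{-2 - 2}{-12} + 1 \cdot \frac{1}{8}} - \frac{\frac{-2 - 2}{-12} + 1 \cdot \frac{1}{8}}{8}\right) \left(-319\right) = \left(\frac{16}{\left(-4\right) \left(- \frac{1}{12}\right) + 1 \cdot \frac{1}{8}} - \frac{\left(-4\right) \left(- \frac{1}{12}\right) + 1 \cdot \frac{1}{8}}{8}\right) \left(-319\right) = \left(\frac{16}{\frac{1}{3} + \frac{1}{8}} - \frac{\frac{1}{3} + \frac{1}{8}}{8}\right) \left(-319\right) = \left(\frac{16}{\frac{11}{24}} - \frac{11}{192}\right) \left(-319\right) = \left(16 \cdot \frac{24}{11} - \frac{11}{192}\right) \left(-319\right) = \left(\frac{384}{11} - \frac{11}{192}\right) \left(-319\right) = \frac{73607}{2112} \left(-319\right) = - \frac{2134603}{192}$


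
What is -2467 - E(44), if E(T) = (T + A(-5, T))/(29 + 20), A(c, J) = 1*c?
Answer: -120922/49 ≈ -2467.8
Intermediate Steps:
A(c, J) = c
E(T) = -5/49 + T/49 (E(T) = (T - 5)/(29 + 20) = (-5 + T)/49 = (-5 + T)*(1/49) = -5/49 + T/49)
-2467 - E(44) = -2467 - (-5/49 + (1/49)*44) = -2467 - (-5/49 + 44/49) = -2467 - 1*39/49 = -2467 - 39/49 = -120922/49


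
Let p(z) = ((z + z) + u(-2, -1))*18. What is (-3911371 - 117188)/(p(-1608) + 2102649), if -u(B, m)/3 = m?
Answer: -1342853/681605 ≈ -1.9701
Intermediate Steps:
u(B, m) = -3*m
p(z) = 54 + 36*z (p(z) = ((z + z) - 3*(-1))*18 = (2*z + 3)*18 = (3 + 2*z)*18 = 54 + 36*z)
(-3911371 - 117188)/(p(-1608) + 2102649) = (-3911371 - 117188)/((54 + 36*(-1608)) + 2102649) = -4028559/((54 - 57888) + 2102649) = -4028559/(-57834 + 2102649) = -4028559/2044815 = -4028559*1/2044815 = -1342853/681605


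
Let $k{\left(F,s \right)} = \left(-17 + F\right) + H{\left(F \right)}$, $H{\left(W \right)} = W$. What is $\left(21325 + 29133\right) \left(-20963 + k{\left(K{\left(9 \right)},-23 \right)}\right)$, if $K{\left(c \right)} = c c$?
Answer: $-1050434644$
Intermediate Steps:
$K{\left(c \right)} = c^{2}$
$k{\left(F,s \right)} = -17 + 2 F$ ($k{\left(F,s \right)} = \left(-17 + F\right) + F = -17 + 2 F$)
$\left(21325 + 29133\right) \left(-20963 + k{\left(K{\left(9 \right)},-23 \right)}\right) = \left(21325 + 29133\right) \left(-20963 - \left(17 - 2 \cdot 9^{2}\right)\right) = 50458 \left(-20963 + \left(-17 + 2 \cdot 81\right)\right) = 50458 \left(-20963 + \left(-17 + 162\right)\right) = 50458 \left(-20963 + 145\right) = 50458 \left(-20818\right) = -1050434644$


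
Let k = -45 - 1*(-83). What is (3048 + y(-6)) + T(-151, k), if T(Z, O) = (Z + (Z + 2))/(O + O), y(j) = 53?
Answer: 58844/19 ≈ 3097.1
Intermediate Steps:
k = 38 (k = -45 + 83 = 38)
T(Z, O) = (2 + 2*Z)/(2*O) (T(Z, O) = (Z + (2 + Z))/((2*O)) = (2 + 2*Z)*(1/(2*O)) = (2 + 2*Z)/(2*O))
(3048 + y(-6)) + T(-151, k) = (3048 + 53) + (1 - 151)/38 = 3101 + (1/38)*(-150) = 3101 - 75/19 = 58844/19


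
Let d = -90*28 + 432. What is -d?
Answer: 2088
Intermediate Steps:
d = -2088 (d = -2520 + 432 = -2088)
-d = -1*(-2088) = 2088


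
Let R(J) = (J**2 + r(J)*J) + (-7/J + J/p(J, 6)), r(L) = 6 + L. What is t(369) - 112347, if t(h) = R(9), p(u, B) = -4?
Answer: -4036825/36 ≈ -1.1213e+5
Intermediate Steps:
R(J) = J**2 - 7/J - J/4 + J*(6 + J) (R(J) = (J**2 + (6 + J)*J) + (-7/J + J/(-4)) = (J**2 + J*(6 + J)) + (-7/J + J*(-1/4)) = (J**2 + J*(6 + J)) + (-7/J - J/4) = J**2 - 7/J - J/4 + J*(6 + J))
t(h) = 7667/36 (t(h) = (1/4)*(-28 + 9**2*(23 + 8*9))/9 = (1/4)*(1/9)*(-28 + 81*(23 + 72)) = (1/4)*(1/9)*(-28 + 81*95) = (1/4)*(1/9)*(-28 + 7695) = (1/4)*(1/9)*7667 = 7667/36)
t(369) - 112347 = 7667/36 - 112347 = -4036825/36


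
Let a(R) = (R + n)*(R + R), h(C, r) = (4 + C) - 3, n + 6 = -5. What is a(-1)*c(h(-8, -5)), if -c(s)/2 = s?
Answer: 336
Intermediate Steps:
n = -11 (n = -6 - 5 = -11)
h(C, r) = 1 + C
c(s) = -2*s
a(R) = 2*R*(-11 + R) (a(R) = (R - 11)*(R + R) = (-11 + R)*(2*R) = 2*R*(-11 + R))
a(-1)*c(h(-8, -5)) = (2*(-1)*(-11 - 1))*(-2*(1 - 8)) = (2*(-1)*(-12))*(-2*(-7)) = 24*14 = 336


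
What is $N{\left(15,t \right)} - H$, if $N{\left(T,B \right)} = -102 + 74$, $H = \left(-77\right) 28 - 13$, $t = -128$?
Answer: $2141$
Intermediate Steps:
$H = -2169$ ($H = -2156 - 13 = -2169$)
$N{\left(T,B \right)} = -28$
$N{\left(15,t \right)} - H = -28 - -2169 = -28 + 2169 = 2141$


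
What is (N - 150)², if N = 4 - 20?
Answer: 27556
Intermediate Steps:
N = -16
(N - 150)² = (-16 - 150)² = (-166)² = 27556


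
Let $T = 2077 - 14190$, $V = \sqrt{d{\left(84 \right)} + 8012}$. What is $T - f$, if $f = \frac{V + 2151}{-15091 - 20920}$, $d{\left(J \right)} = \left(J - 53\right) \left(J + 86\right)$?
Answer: $- \frac{436199092}{36011} + \frac{\sqrt{13282}}{36011} \approx -12113.0$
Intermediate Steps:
$d{\left(J \right)} = \left(-53 + J\right) \left(86 + J\right)$
$V = \sqrt{13282}$ ($V = \sqrt{\left(-4558 + 84^{2} + 33 \cdot 84\right) + 8012} = \sqrt{\left(-4558 + 7056 + 2772\right) + 8012} = \sqrt{5270 + 8012} = \sqrt{13282} \approx 115.25$)
$f = - \frac{2151}{36011} - \frac{\sqrt{13282}}{36011}$ ($f = \frac{\sqrt{13282} + 2151}{-15091 - 20920} = \frac{2151 + \sqrt{13282}}{-36011} = \left(2151 + \sqrt{13282}\right) \left(- \frac{1}{36011}\right) = - \frac{2151}{36011} - \frac{\sqrt{13282}}{36011} \approx -0.062932$)
$T = -12113$
$T - f = -12113 - \left(- \frac{2151}{36011} - \frac{\sqrt{13282}}{36011}\right) = -12113 + \left(\frac{2151}{36011} + \frac{\sqrt{13282}}{36011}\right) = - \frac{436199092}{36011} + \frac{\sqrt{13282}}{36011}$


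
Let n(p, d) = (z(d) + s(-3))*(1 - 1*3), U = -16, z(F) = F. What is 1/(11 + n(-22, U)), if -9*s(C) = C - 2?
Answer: 9/377 ≈ 0.023873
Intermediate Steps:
s(C) = 2/9 - C/9 (s(C) = -(C - 2)/9 = -(-2 + C)/9 = 2/9 - C/9)
n(p, d) = -10/9 - 2*d (n(p, d) = (d + (2/9 - ⅑*(-3)))*(1 - 1*3) = (d + (2/9 + ⅓))*(1 - 3) = (d + 5/9)*(-2) = (5/9 + d)*(-2) = -10/9 - 2*d)
1/(11 + n(-22, U)) = 1/(11 + (-10/9 - 2*(-16))) = 1/(11 + (-10/9 + 32)) = 1/(11 + 278/9) = 1/(377/9) = 9/377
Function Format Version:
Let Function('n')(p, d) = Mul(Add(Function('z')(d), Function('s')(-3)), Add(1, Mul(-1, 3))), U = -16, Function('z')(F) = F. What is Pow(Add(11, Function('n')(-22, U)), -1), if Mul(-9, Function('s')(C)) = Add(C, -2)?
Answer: Rational(9, 377) ≈ 0.023873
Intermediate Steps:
Function('s')(C) = Add(Rational(2, 9), Mul(Rational(-1, 9), C)) (Function('s')(C) = Mul(Rational(-1, 9), Add(C, -2)) = Mul(Rational(-1, 9), Add(-2, C)) = Add(Rational(2, 9), Mul(Rational(-1, 9), C)))
Function('n')(p, d) = Add(Rational(-10, 9), Mul(-2, d)) (Function('n')(p, d) = Mul(Add(d, Add(Rational(2, 9), Mul(Rational(-1, 9), -3))), Add(1, Mul(-1, 3))) = Mul(Add(d, Add(Rational(2, 9), Rational(1, 3))), Add(1, -3)) = Mul(Add(d, Rational(5, 9)), -2) = Mul(Add(Rational(5, 9), d), -2) = Add(Rational(-10, 9), Mul(-2, d)))
Pow(Add(11, Function('n')(-22, U)), -1) = Pow(Add(11, Add(Rational(-10, 9), Mul(-2, -16))), -1) = Pow(Add(11, Add(Rational(-10, 9), 32)), -1) = Pow(Add(11, Rational(278, 9)), -1) = Pow(Rational(377, 9), -1) = Rational(9, 377)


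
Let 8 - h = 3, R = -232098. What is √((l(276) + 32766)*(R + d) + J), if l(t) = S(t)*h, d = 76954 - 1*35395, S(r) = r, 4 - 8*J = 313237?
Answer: I*√104098941570/4 ≈ 80661.0*I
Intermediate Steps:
J = -313233/8 (J = ½ - ⅛*313237 = ½ - 313237/8 = -313233/8 ≈ -39154.)
h = 5 (h = 8 - 1*3 = 8 - 3 = 5)
d = 41559 (d = 76954 - 35395 = 41559)
l(t) = 5*t (l(t) = t*5 = 5*t)
√((l(276) + 32766)*(R + d) + J) = √((5*276 + 32766)*(-232098 + 41559) - 313233/8) = √((1380 + 32766)*(-190539) - 313233/8) = √(34146*(-190539) - 313233/8) = √(-6506144694 - 313233/8) = √(-52049470785/8) = I*√104098941570/4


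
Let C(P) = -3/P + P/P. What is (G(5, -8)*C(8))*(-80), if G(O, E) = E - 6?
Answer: 700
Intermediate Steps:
G(O, E) = -6 + E
C(P) = 1 - 3/P (C(P) = -3/P + 1 = 1 - 3/P)
(G(5, -8)*C(8))*(-80) = ((-6 - 8)*((-3 + 8)/8))*(-80) = -7*5/4*(-80) = -14*5/8*(-80) = -35/4*(-80) = 700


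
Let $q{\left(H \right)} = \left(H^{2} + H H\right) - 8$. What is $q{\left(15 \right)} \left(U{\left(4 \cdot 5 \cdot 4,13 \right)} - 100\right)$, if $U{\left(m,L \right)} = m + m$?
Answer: $26520$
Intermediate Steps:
$q{\left(H \right)} = -8 + 2 H^{2}$ ($q{\left(H \right)} = \left(H^{2} + H^{2}\right) - 8 = 2 H^{2} - 8 = -8 + 2 H^{2}$)
$U{\left(m,L \right)} = 2 m$
$q{\left(15 \right)} \left(U{\left(4 \cdot 5 \cdot 4,13 \right)} - 100\right) = \left(-8 + 2 \cdot 15^{2}\right) \left(2 \cdot 4 \cdot 5 \cdot 4 - 100\right) = \left(-8 + 2 \cdot 225\right) \left(2 \cdot 20 \cdot 4 - 100\right) = \left(-8 + 450\right) \left(2 \cdot 80 - 100\right) = 442 \left(160 - 100\right) = 442 \cdot 60 = 26520$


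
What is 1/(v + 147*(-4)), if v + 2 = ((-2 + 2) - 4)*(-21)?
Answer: -1/506 ≈ -0.0019763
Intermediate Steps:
v = 82 (v = -2 + ((-2 + 2) - 4)*(-21) = -2 + (0 - 4)*(-21) = -2 - 4*(-21) = -2 + 84 = 82)
1/(v + 147*(-4)) = 1/(82 + 147*(-4)) = 1/(82 - 588) = 1/(-506) = -1/506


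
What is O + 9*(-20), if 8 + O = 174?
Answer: -14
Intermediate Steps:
O = 166 (O = -8 + 174 = 166)
O + 9*(-20) = 166 + 9*(-20) = 166 - 180 = -14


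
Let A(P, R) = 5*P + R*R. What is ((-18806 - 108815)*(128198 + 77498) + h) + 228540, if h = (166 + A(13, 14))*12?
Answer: -26250895552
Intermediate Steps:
A(P, R) = R² + 5*P (A(P, R) = 5*P + R² = R² + 5*P)
h = 5124 (h = (166 + (14² + 5*13))*12 = (166 + (196 + 65))*12 = (166 + 261)*12 = 427*12 = 5124)
((-18806 - 108815)*(128198 + 77498) + h) + 228540 = ((-18806 - 108815)*(128198 + 77498) + 5124) + 228540 = (-127621*205696 + 5124) + 228540 = (-26251129216 + 5124) + 228540 = -26251124092 + 228540 = -26250895552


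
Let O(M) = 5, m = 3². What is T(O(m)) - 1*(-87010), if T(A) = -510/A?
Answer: 86908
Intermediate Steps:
m = 9
T(O(m)) - 1*(-87010) = -510/5 - 1*(-87010) = -510*⅕ + 87010 = -102 + 87010 = 86908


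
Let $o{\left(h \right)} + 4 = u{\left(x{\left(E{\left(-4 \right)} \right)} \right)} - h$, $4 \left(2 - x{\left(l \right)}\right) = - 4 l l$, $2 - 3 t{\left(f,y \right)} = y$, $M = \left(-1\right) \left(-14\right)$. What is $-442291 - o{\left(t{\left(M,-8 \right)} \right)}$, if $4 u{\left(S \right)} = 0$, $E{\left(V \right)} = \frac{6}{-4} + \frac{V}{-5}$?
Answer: $- \frac{1326851}{3} \approx -4.4228 \cdot 10^{5}$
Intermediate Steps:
$M = 14$
$E{\left(V \right)} = - \frac{3}{2} - \frac{V}{5}$ ($E{\left(V \right)} = 6 \left(- \frac{1}{4}\right) + V \left(- \frac{1}{5}\right) = - \frac{3}{2} - \frac{V}{5}$)
$t{\left(f,y \right)} = \frac{2}{3} - \frac{y}{3}$
$x{\left(l \right)} = 2 + l^{2}$ ($x{\left(l \right)} = 2 - \frac{- 4 l l}{4} = 2 - \frac{\left(-4\right) l^{2}}{4} = 2 + l^{2}$)
$u{\left(S \right)} = 0$ ($u{\left(S \right)} = \frac{1}{4} \cdot 0 = 0$)
$o{\left(h \right)} = -4 - h$ ($o{\left(h \right)} = -4 + \left(0 - h\right) = -4 - h$)
$-442291 - o{\left(t{\left(M,-8 \right)} \right)} = -442291 - \left(-4 - \left(\frac{2}{3} - - \frac{8}{3}\right)\right) = -442291 - \left(-4 - \left(\frac{2}{3} + \frac{8}{3}\right)\right) = -442291 - \left(-4 - \frac{10}{3}\right) = -442291 - - \frac{22}{3} = -442291 + \frac{22}{3} = - \frac{1326851}{3}$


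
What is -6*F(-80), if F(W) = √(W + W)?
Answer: -24*I*√10 ≈ -75.895*I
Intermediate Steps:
F(W) = √2*√W (F(W) = √(2*W) = √2*√W)
-6*F(-80) = -6*√2*√(-80) = -6*√2*4*I*√5 = -24*I*√10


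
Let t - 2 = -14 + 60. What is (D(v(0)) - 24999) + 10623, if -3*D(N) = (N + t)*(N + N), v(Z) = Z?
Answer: -14376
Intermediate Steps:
t = 48 (t = 2 + (-14 + 60) = 2 + 46 = 48)
D(N) = -2*N*(48 + N)/3 (D(N) = -(N + 48)*(N + N)/3 = -(48 + N)*2*N/3 = -2*N*(48 + N)/3)
(D(v(0)) - 24999) + 10623 = (-⅔*0*(48 + 0) - 24999) + 10623 = (-⅔*0*48 - 24999) + 10623 = (0 - 24999) + 10623 = -24999 + 10623 = -14376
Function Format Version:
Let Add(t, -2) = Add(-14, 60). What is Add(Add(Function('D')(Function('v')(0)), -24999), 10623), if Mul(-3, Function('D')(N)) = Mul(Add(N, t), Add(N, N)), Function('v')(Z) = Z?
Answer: -14376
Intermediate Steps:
t = 48 (t = Add(2, Add(-14, 60)) = Add(2, 46) = 48)
Function('D')(N) = Mul(Rational(-2, 3), N, Add(48, N)) (Function('D')(N) = Mul(Rational(-1, 3), Mul(Add(N, 48), Add(N, N))) = Mul(Rational(-1, 3), Mul(Add(48, N), Mul(2, N))) = Mul(Rational(-1, 3), Mul(2, N, Add(48, N))) = Mul(Rational(-2, 3), N, Add(48, N)))
Add(Add(Function('D')(Function('v')(0)), -24999), 10623) = Add(Add(Mul(Rational(-2, 3), 0, Add(48, 0)), -24999), 10623) = Add(Add(Mul(Rational(-2, 3), 0, 48), -24999), 10623) = Add(Add(0, -24999), 10623) = Add(-24999, 10623) = -14376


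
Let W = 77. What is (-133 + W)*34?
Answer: -1904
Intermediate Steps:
(-133 + W)*34 = (-133 + 77)*34 = -56*34 = -1904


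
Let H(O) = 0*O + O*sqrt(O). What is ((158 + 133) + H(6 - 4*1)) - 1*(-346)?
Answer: 637 + 2*sqrt(2) ≈ 639.83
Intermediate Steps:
H(O) = O**(3/2) (H(O) = 0 + O**(3/2) = O**(3/2))
((158 + 133) + H(6 - 4*1)) - 1*(-346) = ((158 + 133) + (6 - 4*1)**(3/2)) - 1*(-346) = (291 + (6 - 4)**(3/2)) + 346 = (291 + 2**(3/2)) + 346 = (291 + 2*sqrt(2)) + 346 = 637 + 2*sqrt(2)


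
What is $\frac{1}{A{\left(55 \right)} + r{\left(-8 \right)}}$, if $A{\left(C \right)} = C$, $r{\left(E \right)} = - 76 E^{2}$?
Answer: $- \frac{1}{4809} \approx -0.00020794$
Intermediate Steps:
$\frac{1}{A{\left(55 \right)} + r{\left(-8 \right)}} = \frac{1}{55 - 76 \left(-8\right)^{2}} = \frac{1}{55 - 4864} = \frac{1}{-4809} = - \frac{1}{4809}$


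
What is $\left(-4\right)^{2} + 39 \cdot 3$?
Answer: $133$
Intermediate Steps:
$\left(-4\right)^{2} + 39 \cdot 3 = 16 + 117 = 133$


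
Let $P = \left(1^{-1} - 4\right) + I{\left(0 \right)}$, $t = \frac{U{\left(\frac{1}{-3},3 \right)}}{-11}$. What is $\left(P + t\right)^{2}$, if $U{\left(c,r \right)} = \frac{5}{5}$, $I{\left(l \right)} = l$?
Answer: $\frac{1156}{121} \approx 9.5537$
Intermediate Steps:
$U{\left(c,r \right)} = 1$ ($U{\left(c,r \right)} = 5 \cdot \frac{1}{5} = 1$)
$t = - \frac{1}{11}$ ($t = 1 \frac{1}{-11} = 1 \left(- \frac{1}{11}\right) = - \frac{1}{11} \approx -0.090909$)
$P = -3$ ($P = \left(1^{-1} - 4\right) + 0 = \left(1 - 4\right) + 0 = -3 + 0 = -3$)
$\left(P + t\right)^{2} = \left(-3 - \frac{1}{11}\right)^{2} = \left(- \frac{34}{11}\right)^{2} = \frac{1156}{121}$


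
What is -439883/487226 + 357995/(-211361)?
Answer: -267398582633/102980574586 ≈ -2.5966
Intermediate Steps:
-439883/487226 + 357995/(-211361) = -439883*1/487226 + 357995*(-1/211361) = -439883/487226 - 357995/211361 = -267398582633/102980574586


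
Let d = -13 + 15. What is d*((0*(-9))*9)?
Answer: 0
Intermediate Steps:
d = 2
d*((0*(-9))*9) = 2*((0*(-9))*9) = 2*(0*9) = 2*0 = 0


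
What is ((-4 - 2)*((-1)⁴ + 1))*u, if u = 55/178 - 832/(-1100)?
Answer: -312894/24475 ≈ -12.784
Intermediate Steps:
u = 52149/48950 (u = 55*(1/178) - 832*(-1/1100) = 55/178 + 208/275 = 52149/48950 ≈ 1.0654)
((-4 - 2)*((-1)⁴ + 1))*u = ((-4 - 2)*((-1)⁴ + 1))*(52149/48950) = -6*(1 + 1)*(52149/48950) = -6*2*(52149/48950) = -12*52149/48950 = -312894/24475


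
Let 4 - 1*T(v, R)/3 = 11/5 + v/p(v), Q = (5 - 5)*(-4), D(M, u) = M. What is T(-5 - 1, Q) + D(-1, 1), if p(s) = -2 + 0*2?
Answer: -23/5 ≈ -4.6000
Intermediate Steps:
p(s) = -2 (p(s) = -2 + 0 = -2)
Q = 0 (Q = 0*(-4) = 0)
T(v, R) = 27/5 + 3*v/2 (T(v, R) = 12 - 3*(11/5 + v/(-2)) = 12 - 3*(11*(1/5) + v*(-1/2)) = 12 - 3*(11/5 - v/2) = 12 + (-33/5 + 3*v/2) = 27/5 + 3*v/2)
T(-5 - 1, Q) + D(-1, 1) = (27/5 + 3*(-5 - 1)/2) - 1 = (27/5 + (3/2)*(-6)) - 1 = (27/5 - 9) - 1 = -18/5 - 1 = -23/5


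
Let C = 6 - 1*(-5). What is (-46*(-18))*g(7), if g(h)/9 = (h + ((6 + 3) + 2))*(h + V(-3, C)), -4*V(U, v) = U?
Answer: 1039554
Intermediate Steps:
C = 11 (C = 6 + 5 = 11)
V(U, v) = -U/4
g(h) = 9*(11 + h)*(¾ + h) (g(h) = 9*((h + ((6 + 3) + 2))*(h - ¼*(-3))) = 9*((h + (9 + 2))*(h + ¾)) = 9*((h + 11)*(¾ + h)) = 9*((11 + h)*(¾ + h)) = 9*(11 + h)*(¾ + h))
(-46*(-18))*g(7) = (-46*(-18))*(297/4 + 9*7² + (423/4)*7) = 828*(297/4 + 9*49 + 2961/4) = 828*(297/4 + 441 + 2961/4) = 828*(2511/2) = 1039554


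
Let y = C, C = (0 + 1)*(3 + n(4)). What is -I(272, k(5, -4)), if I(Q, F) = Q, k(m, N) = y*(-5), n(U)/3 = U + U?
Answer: -272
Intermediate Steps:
n(U) = 6*U (n(U) = 3*(U + U) = 3*(2*U) = 6*U)
C = 27 (C = (0 + 1)*(3 + 6*4) = 1*(3 + 24) = 1*27 = 27)
y = 27
k(m, N) = -135 (k(m, N) = 27*(-5) = -135)
-I(272, k(5, -4)) = -1*272 = -272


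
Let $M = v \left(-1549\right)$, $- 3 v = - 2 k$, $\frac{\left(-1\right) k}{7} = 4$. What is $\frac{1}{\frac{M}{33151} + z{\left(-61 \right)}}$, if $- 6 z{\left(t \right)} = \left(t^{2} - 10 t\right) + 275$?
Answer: $- \frac{33151}{25420003} \approx -0.0013041$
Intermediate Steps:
$k = -28$ ($k = \left(-7\right) 4 = -28$)
$v = - \frac{56}{3}$ ($v = - \frac{\left(-2\right) \left(-28\right)}{3} = \left(- \frac{1}{3}\right) 56 = - \frac{56}{3} \approx -18.667$)
$z{\left(t \right)} = - \frac{275}{6} - \frac{t^{2}}{6} + \frac{5 t}{3}$ ($z{\left(t \right)} = - \frac{\left(t^{2} - 10 t\right) + 275}{6} = - \frac{275 + t^{2} - 10 t}{6} = - \frac{275}{6} - \frac{t^{2}}{6} + \frac{5 t}{3}$)
$M = \frac{86744}{3}$ ($M = \left(- \frac{56}{3}\right) \left(-1549\right) = \frac{86744}{3} \approx 28915.0$)
$\frac{1}{\frac{M}{33151} + z{\left(-61 \right)}} = \frac{1}{\frac{86744}{3 \cdot 33151} - \left(\frac{295}{2} + \frac{3721}{6}\right)} = \frac{1}{\frac{86744}{3} \cdot \frac{1}{33151} - \frac{2303}{3}} = \frac{1}{\frac{86744}{99453} - \frac{2303}{3}} = \frac{1}{- \frac{25420003}{33151}} = - \frac{33151}{25420003}$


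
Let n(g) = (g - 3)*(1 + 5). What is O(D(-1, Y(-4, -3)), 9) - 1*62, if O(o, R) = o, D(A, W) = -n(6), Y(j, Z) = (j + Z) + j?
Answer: -80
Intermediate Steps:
n(g) = -18 + 6*g (n(g) = (-3 + g)*6 = -18 + 6*g)
Y(j, Z) = Z + 2*j (Y(j, Z) = (Z + j) + j = Z + 2*j)
D(A, W) = -18 (D(A, W) = -(-18 + 6*6) = -(-18 + 36) = -1*18 = -18)
O(D(-1, Y(-4, -3)), 9) - 1*62 = -18 - 1*62 = -18 - 62 = -80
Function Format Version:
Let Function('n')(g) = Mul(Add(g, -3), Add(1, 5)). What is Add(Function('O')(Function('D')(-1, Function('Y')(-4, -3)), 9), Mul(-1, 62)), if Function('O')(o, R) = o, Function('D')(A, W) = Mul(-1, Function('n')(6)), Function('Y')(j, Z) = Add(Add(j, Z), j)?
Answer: -80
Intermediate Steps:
Function('n')(g) = Add(-18, Mul(6, g)) (Function('n')(g) = Mul(Add(-3, g), 6) = Add(-18, Mul(6, g)))
Function('Y')(j, Z) = Add(Z, Mul(2, j)) (Function('Y')(j, Z) = Add(Add(Z, j), j) = Add(Z, Mul(2, j)))
Function('D')(A, W) = -18 (Function('D')(A, W) = Mul(-1, Add(-18, Mul(6, 6))) = Mul(-1, Add(-18, 36)) = Mul(-1, 18) = -18)
Add(Function('O')(Function('D')(-1, Function('Y')(-4, -3)), 9), Mul(-1, 62)) = Add(-18, Mul(-1, 62)) = Add(-18, -62) = -80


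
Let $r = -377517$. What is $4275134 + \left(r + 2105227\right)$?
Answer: $6002844$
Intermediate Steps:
$4275134 + \left(r + 2105227\right) = 4275134 + \left(-377517 + 2105227\right) = 4275134 + 1727710 = 6002844$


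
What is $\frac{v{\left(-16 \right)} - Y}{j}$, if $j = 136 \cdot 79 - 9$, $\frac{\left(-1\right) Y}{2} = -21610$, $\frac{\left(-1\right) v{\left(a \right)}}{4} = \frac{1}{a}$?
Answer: $- \frac{172879}{42940} \approx -4.0261$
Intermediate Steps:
$v{\left(a \right)} = - \frac{4}{a}$
$Y = 43220$ ($Y = \left(-2\right) \left(-21610\right) = 43220$)
$j = 10735$ ($j = 10744 - 9 = 10735$)
$\frac{v{\left(-16 \right)} - Y}{j} = \frac{- \frac{4}{-16} - 43220}{10735} = \left(\left(-4\right) \left(- \frac{1}{16}\right) - 43220\right) \frac{1}{10735} = \left(\frac{1}{4} - 43220\right) \frac{1}{10735} = \left(- \frac{172879}{4}\right) \frac{1}{10735} = - \frac{172879}{42940}$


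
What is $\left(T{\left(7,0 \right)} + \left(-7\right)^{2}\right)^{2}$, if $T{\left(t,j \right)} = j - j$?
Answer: $2401$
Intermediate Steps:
$T{\left(t,j \right)} = 0$
$\left(T{\left(7,0 \right)} + \left(-7\right)^{2}\right)^{2} = \left(0 + \left(-7\right)^{2}\right)^{2} = \left(0 + 49\right)^{2} = 49^{2} = 2401$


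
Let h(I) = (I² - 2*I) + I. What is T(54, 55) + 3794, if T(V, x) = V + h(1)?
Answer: 3848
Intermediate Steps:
h(I) = I² - I
T(V, x) = V (T(V, x) = V + 1*(-1 + 1) = V + 1*0 = V + 0 = V)
T(54, 55) + 3794 = 54 + 3794 = 3848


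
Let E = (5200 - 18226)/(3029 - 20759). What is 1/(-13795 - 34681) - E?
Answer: -105244351/143246580 ≈ -0.73471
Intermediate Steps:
E = 2171/2955 (E = -13026/(-17730) = -13026*(-1/17730) = 2171/2955 ≈ 0.73469)
1/(-13795 - 34681) - E = 1/(-13795 - 34681) - 1*2171/2955 = 1/(-48476) - 2171/2955 = -1/48476 - 2171/2955 = -105244351/143246580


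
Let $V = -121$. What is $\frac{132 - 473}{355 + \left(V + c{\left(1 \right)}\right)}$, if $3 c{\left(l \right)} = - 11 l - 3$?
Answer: $- \frac{1023}{688} \approx -1.4869$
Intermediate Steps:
$c{\left(l \right)} = -1 - \frac{11 l}{3}$ ($c{\left(l \right)} = \frac{- 11 l - 3}{3} = \frac{-3 - 11 l}{3} = -1 - \frac{11 l}{3}$)
$\frac{132 - 473}{355 + \left(V + c{\left(1 \right)}\right)} = \frac{132 - 473}{355 - \frac{377}{3}} = - \frac{341}{355 - \frac{377}{3}} = - \frac{341}{\frac{688}{3}} = \left(-341\right) \frac{3}{688} = - \frac{1023}{688}$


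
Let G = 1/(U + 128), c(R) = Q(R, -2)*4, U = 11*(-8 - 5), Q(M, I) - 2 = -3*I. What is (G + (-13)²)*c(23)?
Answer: 81088/15 ≈ 5405.9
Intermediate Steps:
Q(M, I) = 2 - 3*I
U = -143 (U = 11*(-13) = -143)
c(R) = 32 (c(R) = (2 - 3*(-2))*4 = (2 + 6)*4 = 8*4 = 32)
G = -1/15 (G = 1/(-143 + 128) = 1/(-15) = -1/15 ≈ -0.066667)
(G + (-13)²)*c(23) = (-1/15 + (-13)²)*32 = (-1/15 + 169)*32 = (2534/15)*32 = 81088/15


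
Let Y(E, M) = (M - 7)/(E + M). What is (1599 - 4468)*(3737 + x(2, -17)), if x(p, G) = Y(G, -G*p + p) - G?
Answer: -10774605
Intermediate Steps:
Y(E, M) = (-7 + M)/(E + M)
x(p, G) = -G + (-7 + p - G*p)/(G + p - G*p) (x(p, G) = (-7 + (-G*p + p))/(G + (-G*p + p)) - G = (-7 + (p - G*p))/(G + (p - G*p)) - G = (-7 + p - G*p)/(G + p - G*p) - G = -G + (-7 + p - G*p)/(G + p - G*p))
(1599 - 4468)*(3737 + x(2, -17)) = (1599 - 4468)*(3737 + (-7 - 1*(-17)*(-17 - 1*2*(-1 - 17)) - 1*2*(-1 - 17))/(-17 - 1*2*(-1 - 17))) = -2869*(3737 + (-7 - 1*(-17)*(-17 - 1*2*(-18)) - 1*2*(-18))/(-17 - 1*2*(-18))) = -2869*(3737 + (-7 - 1*(-17)*(-17 + 36) + 36)/(-17 + 36)) = -2869*(3737 + (-7 - 1*(-17)*19 + 36)/19) = -2869*(3737 + (-7 + 323 + 36)/19) = -2869*(3737 + (1/19)*352) = -2869*(3737 + 352/19) = -2869*71355/19 = -10774605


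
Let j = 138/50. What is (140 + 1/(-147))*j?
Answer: 473317/1225 ≈ 386.38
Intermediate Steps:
j = 69/25 (j = 138*(1/50) = 69/25 ≈ 2.7600)
(140 + 1/(-147))*j = (140 + 1/(-147))*(69/25) = (140 - 1/147)*(69/25) = (20579/147)*(69/25) = 473317/1225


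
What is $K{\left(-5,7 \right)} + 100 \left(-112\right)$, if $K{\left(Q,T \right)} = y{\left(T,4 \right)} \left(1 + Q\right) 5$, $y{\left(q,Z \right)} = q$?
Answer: $-11340$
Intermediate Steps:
$K{\left(Q,T \right)} = T \left(5 + 5 Q\right)$ ($K{\left(Q,T \right)} = T \left(1 + Q\right) 5 = T \left(5 + 5 Q\right)$)
$K{\left(-5,7 \right)} + 100 \left(-112\right) = 5 \cdot 7 \left(1 - 5\right) + 100 \left(-112\right) = 5 \cdot 7 \left(-4\right) - 11200 = -140 - 11200 = -11340$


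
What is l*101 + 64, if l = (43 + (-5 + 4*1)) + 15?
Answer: 5821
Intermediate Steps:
l = 57 (l = (43 + (-5 + 4)) + 15 = (43 - 1) + 15 = 42 + 15 = 57)
l*101 + 64 = 57*101 + 64 = 5757 + 64 = 5821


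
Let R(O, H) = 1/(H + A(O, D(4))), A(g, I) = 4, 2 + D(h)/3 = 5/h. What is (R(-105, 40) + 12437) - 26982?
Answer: -639979/44 ≈ -14545.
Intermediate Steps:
D(h) = -6 + 15/h (D(h) = -6 + 3*(5/h) = -6 + 15/h)
R(O, H) = 1/(4 + H) (R(O, H) = 1/(H + 4) = 1/(4 + H))
(R(-105, 40) + 12437) - 26982 = (1/(4 + 40) + 12437) - 26982 = (1/44 + 12437) - 26982 = 547229/44 - 26982 = -639979/44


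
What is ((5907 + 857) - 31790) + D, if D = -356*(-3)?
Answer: -23958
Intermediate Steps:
D = 1068
((5907 + 857) - 31790) + D = ((5907 + 857) - 31790) + 1068 = (6764 - 31790) + 1068 = -25026 + 1068 = -23958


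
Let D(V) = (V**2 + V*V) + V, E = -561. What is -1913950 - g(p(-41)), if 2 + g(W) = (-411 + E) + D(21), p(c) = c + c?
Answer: -1913879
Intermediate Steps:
D(V) = V + 2*V**2 (D(V) = (V**2 + V**2) + V = 2*V**2 + V = V + 2*V**2)
p(c) = 2*c
g(W) = -71 (g(W) = -2 + ((-411 - 561) + 21*(1 + 2*21)) = -2 + (-972 + 21*(1 + 42)) = -2 + (-972 + 21*43) = -2 + (-972 + 903) = -2 - 69 = -71)
-1913950 - g(p(-41)) = -1913950 - 1*(-71) = -1913950 + 71 = -1913879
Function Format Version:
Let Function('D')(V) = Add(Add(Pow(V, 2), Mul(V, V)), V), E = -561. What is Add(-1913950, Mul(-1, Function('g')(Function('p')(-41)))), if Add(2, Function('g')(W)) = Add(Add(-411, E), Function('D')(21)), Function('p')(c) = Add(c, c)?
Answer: -1913879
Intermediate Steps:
Function('D')(V) = Add(V, Mul(2, Pow(V, 2))) (Function('D')(V) = Add(Add(Pow(V, 2), Pow(V, 2)), V) = Add(Mul(2, Pow(V, 2)), V) = Add(V, Mul(2, Pow(V, 2))))
Function('p')(c) = Mul(2, c)
Function('g')(W) = -71 (Function('g')(W) = Add(-2, Add(Add(-411, -561), Mul(21, Add(1, Mul(2, 21))))) = Add(-2, Add(-972, Mul(21, Add(1, 42)))) = Add(-2, Add(-972, Mul(21, 43))) = Add(-2, Add(-972, 903)) = Add(-2, -69) = -71)
Add(-1913950, Mul(-1, Function('g')(Function('p')(-41)))) = Add(-1913950, Mul(-1, -71)) = Add(-1913950, 71) = -1913879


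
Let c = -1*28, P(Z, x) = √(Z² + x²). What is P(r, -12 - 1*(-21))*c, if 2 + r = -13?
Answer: -84*√34 ≈ -489.80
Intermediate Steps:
r = -15 (r = -2 - 13 = -15)
c = -28
P(r, -12 - 1*(-21))*c = √((-15)² + (-12 - 1*(-21))²)*(-28) = √(225 + (-12 + 21)²)*(-28) = √(225 + 9²)*(-28) = √(225 + 81)*(-28) = √306*(-28) = (3*√34)*(-28) = -84*√34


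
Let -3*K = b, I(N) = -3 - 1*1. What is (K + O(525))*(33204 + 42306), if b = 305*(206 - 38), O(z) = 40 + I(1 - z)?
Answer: -1286992440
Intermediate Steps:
I(N) = -4 (I(N) = -3 - 1 = -4)
O(z) = 36 (O(z) = 40 - 4 = 36)
b = 51240 (b = 305*168 = 51240)
K = -17080 (K = -1/3*51240 = -17080)
(K + O(525))*(33204 + 42306) = (-17080 + 36)*(33204 + 42306) = -17044*75510 = -1286992440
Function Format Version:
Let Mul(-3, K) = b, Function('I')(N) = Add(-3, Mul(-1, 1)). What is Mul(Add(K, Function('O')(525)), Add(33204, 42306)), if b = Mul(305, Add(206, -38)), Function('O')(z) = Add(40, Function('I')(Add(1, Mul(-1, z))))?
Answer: -1286992440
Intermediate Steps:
Function('I')(N) = -4 (Function('I')(N) = Add(-3, -1) = -4)
Function('O')(z) = 36 (Function('O')(z) = Add(40, -4) = 36)
b = 51240 (b = Mul(305, 168) = 51240)
K = -17080 (K = Mul(Rational(-1, 3), 51240) = -17080)
Mul(Add(K, Function('O')(525)), Add(33204, 42306)) = Mul(Add(-17080, 36), Add(33204, 42306)) = Mul(-17044, 75510) = -1286992440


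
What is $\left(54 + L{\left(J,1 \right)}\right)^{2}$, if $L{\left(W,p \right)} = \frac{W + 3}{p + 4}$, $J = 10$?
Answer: $\frac{80089}{25} \approx 3203.6$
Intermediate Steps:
$L{\left(W,p \right)} = \frac{3 + W}{4 + p}$
$\left(54 + L{\left(J,1 \right)}\right)^{2} = \left(54 + \frac{3 + 10}{4 + 1}\right)^{2} = \left(54 + \frac{1}{5} \cdot 13\right)^{2} = \left(54 + \frac{13}{5}\right)^{2} = \left(\frac{283}{5}\right)^{2} = \frac{80089}{25}$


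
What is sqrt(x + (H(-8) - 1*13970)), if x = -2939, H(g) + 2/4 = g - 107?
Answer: I*sqrt(68098)/2 ≈ 130.48*I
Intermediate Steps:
H(g) = -215/2 + g (H(g) = -1/2 + (g - 107) = -1/2 + (-107 + g) = -215/2 + g)
sqrt(x + (H(-8) - 1*13970)) = sqrt(-2939 + ((-215/2 - 8) - 1*13970)) = sqrt(-2939 + (-231/2 - 13970)) = sqrt(-2939 - 28171/2) = sqrt(-34049/2) = I*sqrt(68098)/2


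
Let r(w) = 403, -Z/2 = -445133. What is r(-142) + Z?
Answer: 890669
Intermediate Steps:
Z = 890266 (Z = -2*(-445133) = 890266)
r(-142) + Z = 403 + 890266 = 890669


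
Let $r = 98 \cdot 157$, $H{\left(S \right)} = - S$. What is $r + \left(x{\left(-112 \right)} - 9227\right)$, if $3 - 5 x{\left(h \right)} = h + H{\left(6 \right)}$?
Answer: $\frac{30916}{5} \approx 6183.2$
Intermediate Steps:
$x{\left(h \right)} = \frac{9}{5} - \frac{h}{5}$ ($x{\left(h \right)} = \frac{3}{5} - \frac{h - 6}{5} = \frac{3}{5} - \frac{-6 + h}{5} = \frac{3}{5} - \left(- \frac{6}{5} + \frac{h}{5}\right) = \frac{9}{5} - \frac{h}{5}$)
$r = 15386$
$r + \left(x{\left(-112 \right)} - 9227\right) = 15386 + \left(\left(\frac{9}{5} - - \frac{112}{5}\right) - 9227\right) = 15386 + \left(\left(\frac{9}{5} + \frac{112}{5}\right) - 9227\right) = 15386 + \left(\frac{121}{5} - 9227\right) = 15386 - \frac{46014}{5} = \frac{30916}{5}$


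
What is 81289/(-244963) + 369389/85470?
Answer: 83538866777/20936987610 ≈ 3.9900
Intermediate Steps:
81289/(-244963) + 369389/85470 = 81289*(-1/244963) + 369389*(1/85470) = -81289/244963 + 369389/85470 = 83538866777/20936987610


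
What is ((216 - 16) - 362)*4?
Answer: -648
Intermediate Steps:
((216 - 16) - 362)*4 = (200 - 362)*4 = -162*4 = -648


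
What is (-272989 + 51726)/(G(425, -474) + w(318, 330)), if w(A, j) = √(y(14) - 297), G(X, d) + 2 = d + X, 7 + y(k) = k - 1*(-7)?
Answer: 1612059/412 + 31609*I*√283/412 ≈ 3912.8 + 1290.6*I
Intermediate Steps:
y(k) = k (y(k) = -7 + (k - 1*(-7)) = -7 + (k + 7) = -7 + (7 + k) = k)
G(X, d) = -2 + X + d (G(X, d) = -2 + (d + X) = -2 + (X + d) = -2 + X + d)
w(A, j) = I*√283 (w(A, j) = √(14 - 297) = √(-283) = I*√283)
(-272989 + 51726)/(G(425, -474) + w(318, 330)) = (-272989 + 51726)/((-2 + 425 - 474) + I*√283) = -221263/(-51 + I*√283)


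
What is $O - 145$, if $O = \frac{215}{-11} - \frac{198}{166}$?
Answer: $- \frac{151319}{913} \approx -165.74$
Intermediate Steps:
$O = - \frac{18934}{913}$ ($O = 215 \left(- \frac{1}{11}\right) - \frac{99}{83} = - \frac{215}{11} - \frac{99}{83} = - \frac{18934}{913} \approx -20.738$)
$O - 145 = - \frac{18934}{913} - 145 = - \frac{151319}{913}$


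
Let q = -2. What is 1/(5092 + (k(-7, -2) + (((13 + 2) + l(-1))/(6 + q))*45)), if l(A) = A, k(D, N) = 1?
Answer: 2/10501 ≈ 0.00019046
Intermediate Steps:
1/(5092 + (k(-7, -2) + (((13 + 2) + l(-1))/(6 + q))*45)) = 1/(5092 + (1 + (((13 + 2) - 1)/(6 - 2))*45)) = 1/(5092 + (1 + ((15 - 1)/4)*45)) = 1/(5092 + (1 + (14*(¼))*45)) = 1/(5092 + (1 + (7/2)*45)) = 1/(5092 + (1 + 315/2)) = 1/(5092 + 317/2) = 1/(10501/2) = 2/10501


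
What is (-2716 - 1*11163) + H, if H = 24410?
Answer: 10531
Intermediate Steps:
(-2716 - 1*11163) + H = (-2716 - 1*11163) + 24410 = (-2716 - 11163) + 24410 = -13879 + 24410 = 10531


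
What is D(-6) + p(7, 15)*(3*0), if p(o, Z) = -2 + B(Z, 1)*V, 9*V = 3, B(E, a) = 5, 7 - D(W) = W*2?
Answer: 19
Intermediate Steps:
D(W) = 7 - 2*W (D(W) = 7 - W*2 = 7 - 2*W)
V = ⅓ (V = (⅑)*3 = ⅓ ≈ 0.33333)
p(o, Z) = -⅓ (p(o, Z) = -2 + 5*(⅓) = -2 + 5/3 = -⅓)
D(-6) + p(7, 15)*(3*0) = (7 - 2*(-6)) - 0 = (7 + 12) - ⅓*0 = 19 + 0 = 19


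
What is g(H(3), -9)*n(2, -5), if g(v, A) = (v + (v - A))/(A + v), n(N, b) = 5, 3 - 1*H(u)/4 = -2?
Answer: 245/11 ≈ 22.273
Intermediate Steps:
H(u) = 20 (H(u) = 12 - 4*(-2) = 12 + 8 = 20)
g(v, A) = (-A + 2*v)/(A + v)
g(H(3), -9)*n(2, -5) = ((-1*(-9) + 2*20)/(-9 + 20))*5 = ((9 + 40)/11)*5 = ((1/11)*49)*5 = (49/11)*5 = 245/11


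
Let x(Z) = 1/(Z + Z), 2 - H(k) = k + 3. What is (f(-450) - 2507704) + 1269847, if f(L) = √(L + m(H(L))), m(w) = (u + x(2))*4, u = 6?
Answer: -1237857 + 5*I*√17 ≈ -1.2379e+6 + 20.616*I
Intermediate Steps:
H(k) = -1 - k (H(k) = 2 - (k + 3) = 2 - (3 + k) = 2 + (-3 - k) = -1 - k)
x(Z) = 1/(2*Z)
m(w) = 25 (m(w) = (6 + (½)/2)*4 = (6 + (½)*(½))*4 = (6 + ¼)*4 = (25/4)*4 = 25)
f(L) = √(25 + L) (f(L) = √(L + 25) = √(25 + L))
(f(-450) - 2507704) + 1269847 = (√(25 - 450) - 2507704) + 1269847 = (√(-425) - 2507704) + 1269847 = (5*I*√17 - 2507704) + 1269847 = (-2507704 + 5*I*√17) + 1269847 = -1237857 + 5*I*√17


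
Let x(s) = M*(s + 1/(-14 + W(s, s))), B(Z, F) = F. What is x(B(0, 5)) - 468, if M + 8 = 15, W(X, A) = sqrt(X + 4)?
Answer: -4770/11 ≈ -433.64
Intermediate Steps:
W(X, A) = sqrt(4 + X)
M = 7 (M = -8 + 15 = 7)
x(s) = 7*s + 7/(-14 + sqrt(4 + s)) (x(s) = 7*(s + 1/(-14 + sqrt(4 + s))) = 7*s + 7/(-14 + sqrt(4 + s)))
x(B(0, 5)) - 468 = 7*(1 - 14*5 + 5*sqrt(4 + 5))/(-14 + sqrt(4 + 5)) - 468 = 7*(1 - 70 + 5*sqrt(9))/(-14 + sqrt(9)) - 468 = 7*(1 - 70 + 5*3)/(-14 + 3) - 468 = 7*(1 - 70 + 15)/(-11) - 468 = 7*(-1/11)*(-54) - 468 = 378/11 - 468 = -4770/11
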